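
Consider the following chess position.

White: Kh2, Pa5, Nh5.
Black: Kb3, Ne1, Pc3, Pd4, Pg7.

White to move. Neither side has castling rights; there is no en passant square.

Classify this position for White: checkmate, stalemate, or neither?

neither

White to move; white king on h2.
In check: no.
Legal moves for White: Nxg7, Nf6, Nf4, Ng3, Kh3, Kg3, Kh1, Kg1, a6.
White has 9 legal moves and is not in check → neither.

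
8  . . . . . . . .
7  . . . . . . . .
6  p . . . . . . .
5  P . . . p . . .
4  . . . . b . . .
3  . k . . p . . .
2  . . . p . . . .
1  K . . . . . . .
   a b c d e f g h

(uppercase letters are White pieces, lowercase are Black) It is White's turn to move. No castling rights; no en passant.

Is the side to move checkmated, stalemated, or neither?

White to move; white king on a1.
In check: no.
King squares — b1: attacked by Be4; a2: attacked by Kb3; b2: attacked by Kb3.
Legal moves for White: none.
Not in check and no legal moves → stalemate.

stalemate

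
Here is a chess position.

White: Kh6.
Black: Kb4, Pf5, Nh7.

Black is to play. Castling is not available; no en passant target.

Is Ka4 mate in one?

After Ka4: white king on h6; in check: no.
White is not in check, so this cannot be checkmate.

no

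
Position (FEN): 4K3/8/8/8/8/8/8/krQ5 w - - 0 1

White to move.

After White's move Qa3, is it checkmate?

yes

After Qa3: black king on a1; in check: yes, from the white queen on a3.
King squares — b1: own rook; a2: attacked by Qa3; b2: attacked by Qa3.
Black has no legal moves → checkmate.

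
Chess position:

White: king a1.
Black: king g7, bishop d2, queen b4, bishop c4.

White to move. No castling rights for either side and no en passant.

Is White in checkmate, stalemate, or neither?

White to move; white king on a1.
In check: no.
King squares — b1: attacked by Qb4; a2: attacked by Bc4; b2: attacked by Qb4.
Legal moves for White: none.
Not in check and no legal moves → stalemate.

stalemate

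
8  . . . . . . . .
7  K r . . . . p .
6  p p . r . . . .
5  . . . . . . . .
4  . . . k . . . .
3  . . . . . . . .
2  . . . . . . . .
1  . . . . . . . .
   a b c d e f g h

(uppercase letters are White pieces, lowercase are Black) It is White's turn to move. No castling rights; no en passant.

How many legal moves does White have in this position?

White to move; king on a7.
In check: yes, from the black rook on b7.
Legal moves: Ka8, Kxb7, Kxa6.
Count: 3.

3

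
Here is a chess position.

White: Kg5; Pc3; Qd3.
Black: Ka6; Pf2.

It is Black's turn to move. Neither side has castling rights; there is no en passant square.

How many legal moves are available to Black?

4

Black to move; king on a6.
In check: yes, from the white queen on d3.
Legal moves: Kb7, Ka7, Kb6, Ka5.
Count: 4.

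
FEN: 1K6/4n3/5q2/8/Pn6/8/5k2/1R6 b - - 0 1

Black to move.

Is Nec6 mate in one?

no

After Nec6: white king on b8; in check: yes, from the black knight on c6.
White has 4 legal replies: Kc8, Ka8, Kc7, Kb7.
In check but a legal move exists → not checkmate.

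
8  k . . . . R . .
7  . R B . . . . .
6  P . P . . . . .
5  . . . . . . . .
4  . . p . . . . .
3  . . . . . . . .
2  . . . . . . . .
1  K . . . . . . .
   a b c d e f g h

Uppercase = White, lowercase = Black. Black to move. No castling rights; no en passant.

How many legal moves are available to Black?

0

Black to move; king on a8.
In check: yes, from the white rook on f8.
Legal moves: none.
Count: 0.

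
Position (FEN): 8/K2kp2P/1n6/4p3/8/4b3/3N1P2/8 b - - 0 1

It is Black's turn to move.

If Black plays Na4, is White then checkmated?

no

After Na4: white king on a7; in check: yes, from the black bishop on e3.
White has 5 legal replies: Kb8, Ka8, Kb7, Ka6, fxe3.
In check but a legal move exists → not checkmate.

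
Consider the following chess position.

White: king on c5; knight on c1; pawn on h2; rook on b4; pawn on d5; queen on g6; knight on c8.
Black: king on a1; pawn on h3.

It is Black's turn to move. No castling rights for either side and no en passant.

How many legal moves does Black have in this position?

0

Black to move; king on a1.
In check: no.
Legal moves: none.
Count: 0.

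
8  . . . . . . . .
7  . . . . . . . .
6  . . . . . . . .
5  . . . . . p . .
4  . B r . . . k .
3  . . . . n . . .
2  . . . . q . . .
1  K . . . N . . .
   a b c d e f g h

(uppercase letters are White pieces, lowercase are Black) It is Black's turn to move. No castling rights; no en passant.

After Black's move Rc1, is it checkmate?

After Rc1: white king on a1; in check: yes, from the black rook on c1.
King squares — b1: attacked by Rc1; a2: attacked by Qe2; b2: attacked by Qe2.
White has no legal moves → checkmate.

yes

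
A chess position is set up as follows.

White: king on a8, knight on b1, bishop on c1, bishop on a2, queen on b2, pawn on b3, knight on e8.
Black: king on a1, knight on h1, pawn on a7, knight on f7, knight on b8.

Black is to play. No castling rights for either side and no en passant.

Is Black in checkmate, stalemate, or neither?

Black to move; black king on a1.
In check: yes, from the white queen on b2.
King squares — b1: attacked by Ba2; a2: attacked by Qb2; b2: attacked by Bc1.
Legal moves for Black: none.
In check with no legal moves → checkmate.

checkmate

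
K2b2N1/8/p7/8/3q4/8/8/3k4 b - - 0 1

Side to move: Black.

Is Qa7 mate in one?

After Qa7: white king on a8; in check: yes, from the black queen on a7.
White has 1 legal reply: Kxa7.
In check but a legal move exists → not checkmate.

no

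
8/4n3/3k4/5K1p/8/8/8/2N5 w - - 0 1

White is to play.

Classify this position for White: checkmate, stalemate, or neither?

White to move; white king on f5.
In check: yes, from the black knight on e7.
King squares — e4: available; f4: available; g4: attacked by Ph5; e5: attacked by Kd6; g5: available; e6: attacked by Kd6; f6: available; g6: attacked by Ne7.
Legal moves for White: Kf6, Kg5, Kf4, Ke4.
White is in check but has 4 legal moves → neither.

neither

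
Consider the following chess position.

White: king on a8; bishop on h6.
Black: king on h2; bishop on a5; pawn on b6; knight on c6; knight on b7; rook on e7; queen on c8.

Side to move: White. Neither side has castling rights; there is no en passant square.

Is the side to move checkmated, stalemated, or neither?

checkmate

White to move; white king on a8.
In check: yes, from the black queen on c8.
King squares — a7: attacked by Nc6; b7: attacked by Re7; b8: attacked by Nc6.
Legal moves for White: none.
In check with no legal moves → checkmate.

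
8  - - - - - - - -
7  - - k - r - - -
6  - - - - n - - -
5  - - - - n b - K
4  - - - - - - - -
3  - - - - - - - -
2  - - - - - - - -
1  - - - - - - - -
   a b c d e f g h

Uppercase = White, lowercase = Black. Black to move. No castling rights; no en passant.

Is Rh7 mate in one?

After Rh7: white king on h5; in check: yes, from the black rook on h7.
King squares — g4: attacked by Ne5; h4: attacked by Rh7; g5: attacked by Ne6; g6: attacked by Ne5; h6: attacked by Rh7.
White has no legal moves → checkmate.

yes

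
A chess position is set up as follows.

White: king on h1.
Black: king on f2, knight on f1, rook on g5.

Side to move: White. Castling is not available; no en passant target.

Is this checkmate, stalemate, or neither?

stalemate

White to move; white king on h1.
In check: no.
King squares — g1: attacked by Kf2; g2: attacked by Kf2; h2: attacked by Nf1.
Legal moves for White: none.
Not in check and no legal moves → stalemate.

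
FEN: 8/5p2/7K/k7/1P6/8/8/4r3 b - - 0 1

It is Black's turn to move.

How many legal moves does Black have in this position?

5

Black to move; king on a5.
In check: yes, from the white pawn on b4.
Legal moves: Kb6, Ka6, Kb5, Kxb4, Ka4.
Count: 5.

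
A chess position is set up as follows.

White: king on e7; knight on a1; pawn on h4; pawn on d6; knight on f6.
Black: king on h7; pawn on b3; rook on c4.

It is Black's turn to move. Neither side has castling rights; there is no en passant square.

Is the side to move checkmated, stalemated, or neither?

Black to move; black king on h7.
In check: yes, from the white knight on f6.
King squares — g6: available; h6: available; g7: available; g8: attacked by Nf6; h8: available.
Legal moves for Black: Kh8, Kg7, Kh6, Kg6.
Black is in check but has 4 legal moves → neither.

neither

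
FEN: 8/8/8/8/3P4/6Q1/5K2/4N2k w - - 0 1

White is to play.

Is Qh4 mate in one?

yes

After Qh4: black king on h1; in check: yes, from the white queen on h4.
King squares — g1: attacked by Kf2; g2: attacked by Ne1; h2: attacked by Qh4.
Black has no legal moves → checkmate.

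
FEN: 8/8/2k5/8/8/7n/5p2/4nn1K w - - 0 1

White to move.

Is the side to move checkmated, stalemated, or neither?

stalemate

White to move; white king on h1.
In check: no.
King squares — g1: attacked by Pf2; g2: attacked by Ne1; h2: attacked by Nf1.
Legal moves for White: none.
Not in check and no legal moves → stalemate.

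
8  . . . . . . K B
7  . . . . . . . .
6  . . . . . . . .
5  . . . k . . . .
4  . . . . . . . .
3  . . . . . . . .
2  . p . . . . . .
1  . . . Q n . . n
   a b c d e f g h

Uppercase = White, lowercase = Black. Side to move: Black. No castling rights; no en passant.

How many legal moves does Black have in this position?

6

Black to move; king on d5.
In check: yes, from the white queen on d1.
Legal moves: Ke6, Kc6, Kc5, Ke4, Kc4, Nd3.
Count: 6.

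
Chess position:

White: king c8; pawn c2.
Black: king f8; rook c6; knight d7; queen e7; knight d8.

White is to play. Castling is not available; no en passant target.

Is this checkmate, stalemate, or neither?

checkmate

White to move; white king on c8.
In check: yes, from the black rook on c6.
King squares — b7: attacked by Nd8; c7: attacked by Rc6; d7: attacked by Qe7; b8: attacked by Nd7; d8: attacked by Qe7.
Legal moves for White: none.
In check with no legal moves → checkmate.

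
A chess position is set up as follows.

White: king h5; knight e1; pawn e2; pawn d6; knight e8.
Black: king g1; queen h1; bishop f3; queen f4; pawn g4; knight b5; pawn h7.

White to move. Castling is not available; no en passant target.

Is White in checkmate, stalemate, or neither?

White to move; white king on h5.
In check: yes, from the black queen on h1.
King squares — g4: attacked by Bf3; h4: attacked by Qh1; g5: attacked by Qf4; g6: attacked by Ph7; h6: attacked by Qh1.
Legal moves for White: none.
In check with no legal moves → checkmate.

checkmate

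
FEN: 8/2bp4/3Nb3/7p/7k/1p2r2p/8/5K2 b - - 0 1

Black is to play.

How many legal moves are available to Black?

24

Black to move; king on h4.
In check: no.
Legal moves: Bd8, Bb8, Bxd6, Bb6, Ba5, Bg8, Bf7, Bf5, Bd5, Bg4, Bc4+, Kg5, Kg4, Kg3, Re5, Re4, Rg3, Rf3+, Rd3, Rc3, Re2, Re1+, h2, b2.
Count: 24.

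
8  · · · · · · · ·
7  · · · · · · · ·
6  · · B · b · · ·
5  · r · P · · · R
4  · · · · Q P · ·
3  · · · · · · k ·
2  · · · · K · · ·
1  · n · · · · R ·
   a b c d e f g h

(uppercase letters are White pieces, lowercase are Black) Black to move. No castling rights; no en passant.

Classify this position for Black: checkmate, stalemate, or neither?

checkmate

Black to move; black king on g3.
In check: yes, from the white rook on g1.
King squares — f2: attacked by Ke2; g2: attacked by Rg1; h2: attacked by Rh5; f3: attacked by Ke2; h3: attacked by Rh5; f4: attacked by Qe4; g4: attacked by Rg1; h4: attacked by Rh5.
Legal moves for Black: none.
In check with no legal moves → checkmate.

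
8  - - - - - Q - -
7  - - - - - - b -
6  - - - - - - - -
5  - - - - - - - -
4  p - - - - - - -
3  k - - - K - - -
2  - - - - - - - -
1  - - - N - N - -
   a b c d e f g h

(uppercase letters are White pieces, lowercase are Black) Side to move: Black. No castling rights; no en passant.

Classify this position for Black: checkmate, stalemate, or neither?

Black to move; black king on a3.
In check: yes, from the white queen on f8.
Legal moves for Black: Kb3, Ka2, Bxf8.
Black is in check but has 3 legal moves → neither.

neither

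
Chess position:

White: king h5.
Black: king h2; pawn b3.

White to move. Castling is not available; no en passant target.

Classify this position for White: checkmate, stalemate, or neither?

neither

White to move; white king on h5.
In check: no.
Legal moves for White: Kh6, Kg6, Kg5, Kh4, Kg4.
White has 5 legal moves and is not in check → neither.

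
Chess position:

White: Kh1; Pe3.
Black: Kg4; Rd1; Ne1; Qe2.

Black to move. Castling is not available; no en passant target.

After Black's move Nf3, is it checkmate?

yes

After Nf3: white king on h1; in check: yes, from the black rook on d1.
King squares — g1: attacked by Rd1; g2: attacked by Qe2; h2: attacked by Qe2.
White has no legal moves → checkmate.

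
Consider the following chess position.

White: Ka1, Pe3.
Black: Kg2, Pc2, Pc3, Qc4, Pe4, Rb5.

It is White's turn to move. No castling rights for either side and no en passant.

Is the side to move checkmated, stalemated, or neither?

White to move; white king on a1.
In check: no.
King squares — b1: attacked by Pc2; a2: attacked by Qc4; b2: attacked by Pc3.
Legal moves for White: none.
Not in check and no legal moves → stalemate.

stalemate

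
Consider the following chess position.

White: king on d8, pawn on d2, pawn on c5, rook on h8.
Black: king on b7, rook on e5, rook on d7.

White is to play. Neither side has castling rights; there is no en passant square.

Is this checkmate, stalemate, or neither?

neither

White to move; white king on d8.
In check: yes, from the black rook on d7.
King squares — c7: attacked by Kb7; d7: available; e7: attacked by Re5; c8: attacked by Kb7; e8: attacked by Re5.
Legal moves for White: Kxd7.
White is in check but has 1 legal move → neither.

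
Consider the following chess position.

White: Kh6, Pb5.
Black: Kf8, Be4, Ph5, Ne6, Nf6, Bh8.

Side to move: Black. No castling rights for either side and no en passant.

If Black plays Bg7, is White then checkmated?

After Bg7: white king on h6; in check: yes, from the black bishop on g7.
King squares — g5: attacked by Ne6; h5: attacked by Nf6; g6: attacked by Be4; g7: attacked by Ne6; h7: attacked by Be4.
White has no legal moves → checkmate.

yes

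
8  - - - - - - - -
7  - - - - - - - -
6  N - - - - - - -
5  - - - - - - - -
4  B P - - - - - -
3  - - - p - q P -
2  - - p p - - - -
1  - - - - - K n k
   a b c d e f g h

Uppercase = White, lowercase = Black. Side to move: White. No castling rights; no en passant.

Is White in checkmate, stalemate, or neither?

checkmate

White to move; white king on f1.
In check: yes, from the black queen on f3.
King squares — e1: attacked by Pd2; g1: attacked by Kh1; e2: attacked by Ng1; f2: attacked by Qf3; g2: attacked by Kh1.
Legal moves for White: none.
In check with no legal moves → checkmate.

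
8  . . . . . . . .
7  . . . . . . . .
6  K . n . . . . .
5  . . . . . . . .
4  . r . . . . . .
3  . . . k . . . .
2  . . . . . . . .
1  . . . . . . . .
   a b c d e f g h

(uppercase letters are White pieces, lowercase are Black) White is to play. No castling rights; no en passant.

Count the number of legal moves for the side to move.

0

White to move; king on a6.
In check: no.
Legal moves: none.
Count: 0.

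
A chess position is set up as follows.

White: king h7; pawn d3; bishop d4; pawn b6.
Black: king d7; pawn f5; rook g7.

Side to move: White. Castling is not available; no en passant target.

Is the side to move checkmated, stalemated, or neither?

neither

White to move; white king on h7.
In check: yes, from the black rook on g7.
Legal moves for White: Kh8, Kxg7, Kh6, Bxg7.
White is in check but has 4 legal moves → neither.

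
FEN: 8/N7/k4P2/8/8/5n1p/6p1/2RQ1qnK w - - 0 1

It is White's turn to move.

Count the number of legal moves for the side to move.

White to move; king on h1.
In check: yes, from the black pawn on g2.
Legal moves: none.
Count: 0.

0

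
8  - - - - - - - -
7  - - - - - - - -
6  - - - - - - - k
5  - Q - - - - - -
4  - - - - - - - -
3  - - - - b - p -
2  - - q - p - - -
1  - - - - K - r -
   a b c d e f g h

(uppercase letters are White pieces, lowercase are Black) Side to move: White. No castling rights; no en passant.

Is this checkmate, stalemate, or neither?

White to move; white king on e1.
In check: yes, from the black rook on g1.
King squares — d1: attacked by Rg1; f1: attacked by Rg1; d2: attacked by Qc2; e2: attacked by Qc2; f2: attacked by Be3.
Legal moves for White: none.
In check with no legal moves → checkmate.

checkmate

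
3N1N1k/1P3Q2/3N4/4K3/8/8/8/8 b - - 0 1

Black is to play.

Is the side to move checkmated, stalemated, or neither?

Black to move; black king on h8.
In check: no.
King squares — g7: attacked by Qf7; h7: attacked by Qf7; g8: attacked by Qf7.
Legal moves for Black: none.
Not in check and no legal moves → stalemate.

stalemate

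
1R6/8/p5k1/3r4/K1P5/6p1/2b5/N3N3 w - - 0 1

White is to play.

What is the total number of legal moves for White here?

White to move; king on a4.
In check: yes, from the black bishop on c2.
Legal moves: Kb4, Ka3, Rb3, Nexc2, Nb3, Naxc2.
Count: 6.

6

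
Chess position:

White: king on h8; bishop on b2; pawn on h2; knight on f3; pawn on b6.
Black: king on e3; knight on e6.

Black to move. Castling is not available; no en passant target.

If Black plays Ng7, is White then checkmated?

no

After Ng7: white king on h8; in check: no.
White is not in check, so this cannot be checkmate.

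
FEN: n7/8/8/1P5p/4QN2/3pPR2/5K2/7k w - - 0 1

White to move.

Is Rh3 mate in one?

yes

After Rh3: black king on h1; in check: yes, from the white rook on h3 and the white queen on e4.
King squares — g1: attacked by Kf2; g2: attacked by Kf2; h2: attacked by Rh3.
Black has no legal moves → checkmate.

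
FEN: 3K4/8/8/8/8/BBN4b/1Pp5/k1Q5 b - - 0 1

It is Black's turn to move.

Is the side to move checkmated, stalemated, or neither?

Black to move; black king on a1.
In check: yes, from the white queen on c1.
King squares — b1: attacked by Qc1; a2: attacked by Bb3; b2: attacked by Qc1.
Legal moves for Black: none.
In check with no legal moves → checkmate.

checkmate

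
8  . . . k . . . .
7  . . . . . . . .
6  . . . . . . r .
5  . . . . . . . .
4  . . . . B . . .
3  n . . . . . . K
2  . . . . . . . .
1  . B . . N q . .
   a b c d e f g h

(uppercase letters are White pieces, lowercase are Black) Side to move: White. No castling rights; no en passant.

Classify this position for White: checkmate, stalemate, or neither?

neither

White to move; white king on h3.
In check: yes, from the black queen on f1.
King squares — g2: attacked by Qf1; h2: available; g3: attacked by Rg6; g4: attacked by Rg6; h4: available.
Legal moves for White: Kh4, Kh2, Bg2, Ng2.
White is in check but has 4 legal moves → neither.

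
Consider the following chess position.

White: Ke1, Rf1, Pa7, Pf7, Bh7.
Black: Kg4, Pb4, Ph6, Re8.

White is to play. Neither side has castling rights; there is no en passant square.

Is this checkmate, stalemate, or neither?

neither

White to move; white king on e1.
In check: yes, from the black rook on e8.
Legal moves for White: Kf2, Kd2, Kd1, Be4, fxe8=Q, fxe8=R, fxe8=B, fxe8=N.
White is in check but has 8 legal moves → neither.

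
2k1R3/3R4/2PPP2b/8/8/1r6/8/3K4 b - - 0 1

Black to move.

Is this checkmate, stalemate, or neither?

Black to move; black king on c8.
In check: yes, from the white rook on e8.
King squares — b7: attacked by Pc6; c7: attacked by Pd6; d7: attacked by Pc6; b8: attacked by Re8; d8: attacked by Rd7.
Legal moves for Black: none.
In check with no legal moves → checkmate.

checkmate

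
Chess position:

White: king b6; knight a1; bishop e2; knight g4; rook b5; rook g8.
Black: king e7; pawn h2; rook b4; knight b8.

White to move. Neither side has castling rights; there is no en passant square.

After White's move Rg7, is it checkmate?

After Rg7: black king on e7; in check: yes, from the white rook on g7.
Black has 5 legal replies: Kf8, Ke8, Kd8, Ke6, Kd6.
In check but a legal move exists → not checkmate.

no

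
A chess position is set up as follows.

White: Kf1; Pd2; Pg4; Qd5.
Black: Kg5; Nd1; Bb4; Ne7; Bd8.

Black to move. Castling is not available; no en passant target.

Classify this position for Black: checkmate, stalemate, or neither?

neither

Black to move; black king on g5.
In check: yes, from the white queen on d5.
King squares — f4: available; g4: available; h4: available; f5: attacked by Pg4; h5: attacked by Pg4; f6: available; g6: available; h6: available.
Legal moves for Black: Kh6, Kg6, Kf6, Kh4, Kxg4, Kf4, Nf5, Nxd5.
Black is in check but has 8 legal moves → neither.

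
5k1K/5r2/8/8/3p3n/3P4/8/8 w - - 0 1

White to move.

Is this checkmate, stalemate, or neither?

White to move; white king on h8.
In check: no.
King squares — g7: attacked by Rf7; h7: attacked by Rf7; g8: attacked by Kf8.
Legal moves for White: none.
Not in check and no legal moves → stalemate.

stalemate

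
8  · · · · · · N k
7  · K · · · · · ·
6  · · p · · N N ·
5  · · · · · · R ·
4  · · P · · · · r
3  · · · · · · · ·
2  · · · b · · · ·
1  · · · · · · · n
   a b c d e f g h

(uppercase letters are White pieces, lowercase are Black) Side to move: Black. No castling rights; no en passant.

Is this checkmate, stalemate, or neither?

Black to move; black king on h8.
In check: yes, from the white knight on g6.
King squares — g7: available; h7: attacked by Nf6; g8: attacked by Nf6.
Legal moves for Black: Kg7.
Black is in check but has 1 legal move → neither.

neither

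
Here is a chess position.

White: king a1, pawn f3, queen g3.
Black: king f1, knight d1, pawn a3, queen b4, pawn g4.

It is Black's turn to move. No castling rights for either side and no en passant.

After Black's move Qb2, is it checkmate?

yes

After Qb2: white king on a1; in check: yes, from the black queen on b2.
King squares — b1: attacked by Qb2; a2: attacked by Qb2; b2: attacked by Nd1.
White has no legal moves → checkmate.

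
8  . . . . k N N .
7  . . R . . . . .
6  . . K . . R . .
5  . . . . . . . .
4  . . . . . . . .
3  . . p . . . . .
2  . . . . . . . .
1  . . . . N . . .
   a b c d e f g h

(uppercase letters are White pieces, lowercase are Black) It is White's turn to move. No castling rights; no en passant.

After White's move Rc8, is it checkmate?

After Rc8: black king on e8; in check: yes, from the white rook on c8.
King squares — d7: attacked by Kc6; e7: attacked by Ng8; f7: attacked by Rf6; d8: attacked by Rc8; f8: attacked by Rf6.
Black has no legal moves → checkmate.

yes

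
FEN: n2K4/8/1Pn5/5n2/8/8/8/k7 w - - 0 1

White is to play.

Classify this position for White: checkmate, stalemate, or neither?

White to move; white king on d8.
In check: yes, from the black knight on c6.
Legal moves for White: Ke8, Kc8, Kd7.
White is in check but has 3 legal moves → neither.

neither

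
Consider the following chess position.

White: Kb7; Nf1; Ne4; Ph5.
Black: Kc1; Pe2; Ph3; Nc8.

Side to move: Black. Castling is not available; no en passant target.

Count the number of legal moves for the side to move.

Black to move; king on c1.
In check: no.
Legal moves: Ne7, Na7, Nd6+, Nb6, Kc2, Kb2, Kd1, Kb1, exf1=Q, exf1=R, exf1=B, exf1=N, h2, e1=Q, e1=R, e1=B, e1=N.
Count: 17.

17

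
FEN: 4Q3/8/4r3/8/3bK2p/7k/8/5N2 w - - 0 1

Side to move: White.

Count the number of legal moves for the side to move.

White to move; king on e4.
In check: yes, from the black rook on e6.
Legal moves: Kf5, Kd5, Kf4, Kxd4, Kf3, Kd3, Qxe6+.
Count: 7.

7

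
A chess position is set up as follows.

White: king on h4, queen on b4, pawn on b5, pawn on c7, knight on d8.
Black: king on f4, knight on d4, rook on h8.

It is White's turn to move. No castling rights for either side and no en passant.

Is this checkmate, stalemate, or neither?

White to move; white king on h4.
In check: yes, from the black rook on h8.
King squares — g3: attacked by Kf4; h3: attacked by Rh8; g4: attacked by Kf4; g5: attacked by Kf4; h5: attacked by Rh8.
Legal moves for White: none.
In check with no legal moves → checkmate.

checkmate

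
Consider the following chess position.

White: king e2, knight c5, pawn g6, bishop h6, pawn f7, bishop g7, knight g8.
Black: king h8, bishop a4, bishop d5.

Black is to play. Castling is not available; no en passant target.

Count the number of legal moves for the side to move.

Black to move; king on h8.
In check: yes, from the white bishop on g7.
Legal moves: none.
Count: 0.

0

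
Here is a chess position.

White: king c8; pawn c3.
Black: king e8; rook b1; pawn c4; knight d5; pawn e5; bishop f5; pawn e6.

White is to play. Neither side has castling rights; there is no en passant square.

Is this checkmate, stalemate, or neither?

White to move; white king on c8.
In check: no.
King squares — b7: attacked by Rb1; c7: attacked by Nd5; d7: attacked by Ke8; b8: attacked by Rb1; d8: attacked by Ke8.
Legal moves for White: none.
Not in check and no legal moves → stalemate.

stalemate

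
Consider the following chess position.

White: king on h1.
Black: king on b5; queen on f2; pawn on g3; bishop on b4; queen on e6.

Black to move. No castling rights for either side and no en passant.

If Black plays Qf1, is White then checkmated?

After Qf1: white king on h1; in check: yes, from the black queen on f1.
King squares — g1: attacked by Qf1; g2: attacked by Qf1; h2: attacked by Pg3.
White has no legal moves → checkmate.

yes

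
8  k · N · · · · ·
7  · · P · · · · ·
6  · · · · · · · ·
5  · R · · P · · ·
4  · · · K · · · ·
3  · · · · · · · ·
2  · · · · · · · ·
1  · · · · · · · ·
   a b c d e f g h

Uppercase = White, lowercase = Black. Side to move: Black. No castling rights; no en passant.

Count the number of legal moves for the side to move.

Black to move; king on a8.
In check: no.
Legal moves: none.
Count: 0.

0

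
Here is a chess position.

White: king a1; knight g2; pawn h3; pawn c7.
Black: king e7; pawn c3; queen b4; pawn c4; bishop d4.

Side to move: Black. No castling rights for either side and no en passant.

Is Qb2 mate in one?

After Qb2: white king on a1; in check: yes, from the black queen on b2.
King squares — b1: attacked by Qb2; a2: attacked by Qb2; b2: attacked by Pc3.
White has no legal moves → checkmate.

yes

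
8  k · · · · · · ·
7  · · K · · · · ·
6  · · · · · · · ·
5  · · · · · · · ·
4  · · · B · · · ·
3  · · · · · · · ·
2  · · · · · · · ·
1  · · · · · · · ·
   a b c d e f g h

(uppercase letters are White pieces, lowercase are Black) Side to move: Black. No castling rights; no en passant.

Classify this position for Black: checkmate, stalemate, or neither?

stalemate

Black to move; black king on a8.
In check: no.
King squares — a7: attacked by Bd4; b7: attacked by Kc7; b8: attacked by Kc7.
Legal moves for Black: none.
Not in check and no legal moves → stalemate.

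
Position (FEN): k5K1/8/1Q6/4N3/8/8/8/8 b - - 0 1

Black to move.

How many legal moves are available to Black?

0

Black to move; king on a8.
In check: no.
Legal moves: none.
Count: 0.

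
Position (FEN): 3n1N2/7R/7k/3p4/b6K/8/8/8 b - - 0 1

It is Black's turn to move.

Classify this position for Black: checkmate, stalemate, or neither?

Black to move; black king on h6.
In check: yes, from the white rook on h7.
King squares — g5: attacked by Kh4; h5: attacked by Kh4; g6: attacked by Nf8; g7: attacked by Rh7; h7: attacked by Nf8.
Legal moves for Black: none.
In check with no legal moves → checkmate.

checkmate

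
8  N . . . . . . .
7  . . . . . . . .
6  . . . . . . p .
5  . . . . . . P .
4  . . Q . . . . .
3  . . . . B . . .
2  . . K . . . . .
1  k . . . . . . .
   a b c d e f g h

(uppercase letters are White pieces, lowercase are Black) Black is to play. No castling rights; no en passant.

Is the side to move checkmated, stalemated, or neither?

Black to move; black king on a1.
In check: no.
King squares — b1: attacked by Kc2; a2: attacked by Qc4; b2: attacked by Kc2.
Legal moves for Black: none.
Not in check and no legal moves → stalemate.

stalemate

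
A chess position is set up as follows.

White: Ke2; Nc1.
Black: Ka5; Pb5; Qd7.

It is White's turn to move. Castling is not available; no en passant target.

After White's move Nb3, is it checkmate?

After Nb3: black king on a5; in check: yes, from the white knight on b3.
Black has 4 legal replies: Kb6, Ka6, Kb4, Ka4.
In check but a legal move exists → not checkmate.

no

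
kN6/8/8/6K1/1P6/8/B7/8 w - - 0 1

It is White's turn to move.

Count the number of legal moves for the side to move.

White to move; king on g5.
In check: no.
Legal moves: Nd7, Nc6, Na6, Kh6, Kg6, Kf6, Kh5, Kf5, Kh4, Kg4, Kf4, Bg8, Bf7, Be6, Bd5+, Bc4, Bb3, Bb1, b5.
Count: 19.

19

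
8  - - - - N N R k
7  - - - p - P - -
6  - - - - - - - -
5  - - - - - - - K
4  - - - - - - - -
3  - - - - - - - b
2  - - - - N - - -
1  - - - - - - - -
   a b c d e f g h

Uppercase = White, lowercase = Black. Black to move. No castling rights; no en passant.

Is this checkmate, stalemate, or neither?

checkmate

Black to move; black king on h8.
In check: yes, from the white rook on g8.
King squares — g7: attacked by Ne8; h7: attacked by Nf8; g8: attacked by Pf7.
Legal moves for Black: none.
In check with no legal moves → checkmate.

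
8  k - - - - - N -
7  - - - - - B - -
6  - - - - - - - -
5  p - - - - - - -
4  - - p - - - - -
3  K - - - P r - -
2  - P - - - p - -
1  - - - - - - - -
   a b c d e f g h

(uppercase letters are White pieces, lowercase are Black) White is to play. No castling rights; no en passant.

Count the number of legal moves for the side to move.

13

White to move; king on a3.
In check: no.
Legal moves: Ne7, Nh6, Nf6, Be8, Bg6, Be6, Bh5, Bd5+, Bxc4, Ka4, Ka2, b3, b4.
Count: 13.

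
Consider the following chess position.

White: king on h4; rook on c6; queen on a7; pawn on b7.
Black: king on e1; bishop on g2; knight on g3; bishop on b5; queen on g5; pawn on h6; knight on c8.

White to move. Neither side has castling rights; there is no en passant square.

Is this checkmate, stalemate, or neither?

checkmate

White to move; white king on h4.
In check: yes, from the black queen on g5.
King squares — g3: attacked by Qg5; h3: attacked by Bg2; g4: attacked by Qg5; g5: attacked by Ph6; h5: attacked by Ng3.
Legal moves for White: none.
In check with no legal moves → checkmate.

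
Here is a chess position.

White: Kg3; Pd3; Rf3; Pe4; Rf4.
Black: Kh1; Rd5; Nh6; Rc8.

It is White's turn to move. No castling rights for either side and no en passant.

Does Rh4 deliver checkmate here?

no

After Rh4: black king on h1; in check: yes, from the white rook on h4.
Black has 1 legal reply: Kg1.
In check but a legal move exists → not checkmate.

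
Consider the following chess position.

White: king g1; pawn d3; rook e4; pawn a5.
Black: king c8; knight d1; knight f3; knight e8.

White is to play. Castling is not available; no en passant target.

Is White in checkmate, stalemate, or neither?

White to move; white king on g1.
In check: yes, from the black knight on f3.
Legal moves for White: Kg2, Kh1, Kf1.
White is in check but has 3 legal moves → neither.

neither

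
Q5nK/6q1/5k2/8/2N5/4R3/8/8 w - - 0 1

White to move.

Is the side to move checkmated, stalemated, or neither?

White to move; white king on h8.
In check: yes, from the black queen on g7.
King squares — g7: attacked by Kf6; h7: attacked by Qg7; g8: attacked by Qg7.
Legal moves for White: none.
In check with no legal moves → checkmate.

checkmate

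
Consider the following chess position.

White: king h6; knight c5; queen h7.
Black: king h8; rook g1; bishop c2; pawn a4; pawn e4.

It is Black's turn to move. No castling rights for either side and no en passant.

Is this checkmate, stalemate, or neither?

checkmate

Black to move; black king on h8.
In check: yes, from the white queen on h7.
King squares — g7: attacked by Kh6; h7: attacked by Kh6; g8: attacked by Qh7.
Legal moves for Black: none.
In check with no legal moves → checkmate.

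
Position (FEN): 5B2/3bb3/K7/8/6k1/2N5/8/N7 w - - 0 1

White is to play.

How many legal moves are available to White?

17

White to move; king on a6.
In check: no.
Legal moves: Bg7, Bxe7, Bh6, Kb7, Ka7, Kb6, Ka5, Nd5, Nb5, Ne4, Na4, Ne2, Na2, Nd1, Nb1, Nb3, Nc2.
Count: 17.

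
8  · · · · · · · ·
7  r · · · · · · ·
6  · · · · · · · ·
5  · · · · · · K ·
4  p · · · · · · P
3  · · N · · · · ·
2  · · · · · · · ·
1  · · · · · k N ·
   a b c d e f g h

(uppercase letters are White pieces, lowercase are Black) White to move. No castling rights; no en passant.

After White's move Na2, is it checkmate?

no

After Na2: black king on f1; in check: no.
Black is not in check, so this cannot be checkmate.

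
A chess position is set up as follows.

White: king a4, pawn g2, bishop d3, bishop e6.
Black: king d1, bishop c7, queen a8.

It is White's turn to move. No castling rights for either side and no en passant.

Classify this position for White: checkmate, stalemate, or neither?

neither

White to move; white king on a4.
In check: yes, from the black queen on a8.
King squares — a3: attacked by Qa8; b3: available; b4: available; a5: attacked by Bc7; b5: available.
Legal moves for White: Kb5, Kb4, Kb3, Ba6.
White is in check but has 4 legal moves → neither.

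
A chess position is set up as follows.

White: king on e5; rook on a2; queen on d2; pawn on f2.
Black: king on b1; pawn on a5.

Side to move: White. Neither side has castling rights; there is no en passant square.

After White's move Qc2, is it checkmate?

After Qc2: black king on b1; in check: yes, from the white queen on c2.
King squares — a1: attacked by Ra2; c1: attacked by Qc2; a2: attacked by Qc2; b2: attacked by Ra2; c2: attacked by Ra2.
Black has no legal moves → checkmate.

yes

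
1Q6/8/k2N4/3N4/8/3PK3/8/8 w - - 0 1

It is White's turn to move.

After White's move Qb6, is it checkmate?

yes

After Qb6: black king on a6; in check: yes, from the white queen on b6.
King squares — a5: attacked by Qb6; b5: attacked by Qb6; b6: attacked by Nd5; a7: attacked by Qb6; b7: attacked by Qb6.
Black has no legal moves → checkmate.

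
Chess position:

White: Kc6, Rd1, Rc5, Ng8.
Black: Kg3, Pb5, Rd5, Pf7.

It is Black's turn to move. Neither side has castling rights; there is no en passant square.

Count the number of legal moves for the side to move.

23

Black to move; king on g3.
In check: no.
Legal moves: Rd8, Rd7, Rd6+, Rh5, Rg5, Rf5, Re5, Rxc5+, Rd4, Rd3, Rd2, Rxd1, Kh4, Kg4, Kf4, Kh3, Kf3, Kh2, Kg2, Kf2, f6, b4, f5.
Count: 23.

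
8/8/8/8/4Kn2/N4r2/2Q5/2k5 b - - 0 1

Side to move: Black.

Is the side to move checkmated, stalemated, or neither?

Black to move; black king on c1.
In check: yes, from the white queen on c2.
King squares — b1: attacked by Qc2; d1: attacked by Qc2; b2: attacked by Qc2; c2: attacked by Na3; d2: attacked by Qc2.
Legal moves for Black: none.
In check with no legal moves → checkmate.

checkmate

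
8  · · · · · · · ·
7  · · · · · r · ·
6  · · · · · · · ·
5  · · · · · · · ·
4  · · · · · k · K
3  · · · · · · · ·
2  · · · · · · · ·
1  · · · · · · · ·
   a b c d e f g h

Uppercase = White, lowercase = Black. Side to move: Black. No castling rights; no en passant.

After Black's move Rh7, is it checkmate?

yes

After Rh7: white king on h4; in check: yes, from the black rook on h7.
King squares — g3: attacked by Kf4; h3: attacked by Rh7; g4: attacked by Kf4; g5: attacked by Kf4; h5: attacked by Rh7.
White has no legal moves → checkmate.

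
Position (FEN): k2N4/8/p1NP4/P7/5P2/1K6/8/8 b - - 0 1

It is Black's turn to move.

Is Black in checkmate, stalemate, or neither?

Black to move; black king on a8.
In check: no.
King squares — a7: attacked by Nc6; b7: attacked by Nd8; b8: attacked by Nc6.
Legal moves for Black: none.
Not in check and no legal moves → stalemate.

stalemate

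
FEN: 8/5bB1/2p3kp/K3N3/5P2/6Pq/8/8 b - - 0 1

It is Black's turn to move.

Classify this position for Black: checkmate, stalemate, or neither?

neither

Black to move; black king on g6.
In check: yes, from the white knight on e5.
King squares — f5: available; g5: attacked by Pf4; h5: available; f6: attacked by Bg7; h6: own pawn; f7: own bishop; g7: available; h7: available.
Legal moves for Black: Kh7, Kxg7, Kh5, Kf5.
Black is in check but has 4 legal moves → neither.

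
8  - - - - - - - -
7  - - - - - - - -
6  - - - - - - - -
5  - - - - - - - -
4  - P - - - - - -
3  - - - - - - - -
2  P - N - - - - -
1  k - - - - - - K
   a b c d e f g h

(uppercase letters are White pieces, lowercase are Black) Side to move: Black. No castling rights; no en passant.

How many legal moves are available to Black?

3

Black to move; king on a1.
In check: yes, from the white knight on c2.
Legal moves: Kb2, Kxa2, Kb1.
Count: 3.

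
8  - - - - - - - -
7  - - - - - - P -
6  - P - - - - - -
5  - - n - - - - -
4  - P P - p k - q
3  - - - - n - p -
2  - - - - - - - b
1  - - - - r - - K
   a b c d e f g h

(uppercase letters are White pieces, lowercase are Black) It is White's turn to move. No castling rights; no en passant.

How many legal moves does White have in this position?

0

White to move; king on h1.
In check: yes, from the black rook on e1.
Legal moves: none.
Count: 0.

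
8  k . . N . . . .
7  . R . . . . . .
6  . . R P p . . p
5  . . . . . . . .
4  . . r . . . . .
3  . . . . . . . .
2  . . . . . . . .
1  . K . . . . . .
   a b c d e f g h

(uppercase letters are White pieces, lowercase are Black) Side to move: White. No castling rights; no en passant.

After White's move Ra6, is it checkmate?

yes

After Ra6: black king on a8; in check: yes, from the white rook on a6.
King squares — a7: attacked by Ra6; b7: attacked by Nd8; b8: attacked by Rb7.
Black has no legal moves → checkmate.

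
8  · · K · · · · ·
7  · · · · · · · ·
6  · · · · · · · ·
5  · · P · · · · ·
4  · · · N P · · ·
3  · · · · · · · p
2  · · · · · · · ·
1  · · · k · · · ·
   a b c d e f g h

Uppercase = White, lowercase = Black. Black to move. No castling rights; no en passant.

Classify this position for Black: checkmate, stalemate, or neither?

neither

Black to move; black king on d1.
In check: no.
Legal moves for Black: Kd2, Ke1, Kc1, h2.
Black has 4 legal moves and is not in check → neither.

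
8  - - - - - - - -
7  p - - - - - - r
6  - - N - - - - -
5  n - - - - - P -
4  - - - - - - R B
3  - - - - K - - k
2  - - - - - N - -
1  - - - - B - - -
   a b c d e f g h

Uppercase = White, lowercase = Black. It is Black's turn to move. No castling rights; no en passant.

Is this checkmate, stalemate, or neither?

neither

Black to move; black king on h3.
In check: yes, from the white knight on f2.
Legal moves for Black: Kh2.
Black is in check but has 1 legal move → neither.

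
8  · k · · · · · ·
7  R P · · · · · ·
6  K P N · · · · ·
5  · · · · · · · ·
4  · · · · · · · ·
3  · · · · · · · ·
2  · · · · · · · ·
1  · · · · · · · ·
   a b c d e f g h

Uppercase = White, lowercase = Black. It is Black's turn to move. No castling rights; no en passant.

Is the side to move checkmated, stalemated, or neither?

Black to move; black king on b8.
In check: yes, from the white knight on c6.
King squares — a7: attacked by Ka6; b7: attacked by Ka6; c7: attacked by Pb6; a8: attacked by Ra7; c8: attacked by Pb7.
Legal moves for Black: none.
In check with no legal moves → checkmate.

checkmate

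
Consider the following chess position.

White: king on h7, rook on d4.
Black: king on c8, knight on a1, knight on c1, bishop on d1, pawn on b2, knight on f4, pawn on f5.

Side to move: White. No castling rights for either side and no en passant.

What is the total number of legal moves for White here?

16

White to move; king on h7.
In check: no.
Legal moves: Kh8, Kg8, Kg7, Kh6, Rd8+, Rd7, Rd6, Rd5, Rxf4, Re4, Rc4+, Rb4, Ra4, Rd3, Rd2, Rxd1.
Count: 16.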